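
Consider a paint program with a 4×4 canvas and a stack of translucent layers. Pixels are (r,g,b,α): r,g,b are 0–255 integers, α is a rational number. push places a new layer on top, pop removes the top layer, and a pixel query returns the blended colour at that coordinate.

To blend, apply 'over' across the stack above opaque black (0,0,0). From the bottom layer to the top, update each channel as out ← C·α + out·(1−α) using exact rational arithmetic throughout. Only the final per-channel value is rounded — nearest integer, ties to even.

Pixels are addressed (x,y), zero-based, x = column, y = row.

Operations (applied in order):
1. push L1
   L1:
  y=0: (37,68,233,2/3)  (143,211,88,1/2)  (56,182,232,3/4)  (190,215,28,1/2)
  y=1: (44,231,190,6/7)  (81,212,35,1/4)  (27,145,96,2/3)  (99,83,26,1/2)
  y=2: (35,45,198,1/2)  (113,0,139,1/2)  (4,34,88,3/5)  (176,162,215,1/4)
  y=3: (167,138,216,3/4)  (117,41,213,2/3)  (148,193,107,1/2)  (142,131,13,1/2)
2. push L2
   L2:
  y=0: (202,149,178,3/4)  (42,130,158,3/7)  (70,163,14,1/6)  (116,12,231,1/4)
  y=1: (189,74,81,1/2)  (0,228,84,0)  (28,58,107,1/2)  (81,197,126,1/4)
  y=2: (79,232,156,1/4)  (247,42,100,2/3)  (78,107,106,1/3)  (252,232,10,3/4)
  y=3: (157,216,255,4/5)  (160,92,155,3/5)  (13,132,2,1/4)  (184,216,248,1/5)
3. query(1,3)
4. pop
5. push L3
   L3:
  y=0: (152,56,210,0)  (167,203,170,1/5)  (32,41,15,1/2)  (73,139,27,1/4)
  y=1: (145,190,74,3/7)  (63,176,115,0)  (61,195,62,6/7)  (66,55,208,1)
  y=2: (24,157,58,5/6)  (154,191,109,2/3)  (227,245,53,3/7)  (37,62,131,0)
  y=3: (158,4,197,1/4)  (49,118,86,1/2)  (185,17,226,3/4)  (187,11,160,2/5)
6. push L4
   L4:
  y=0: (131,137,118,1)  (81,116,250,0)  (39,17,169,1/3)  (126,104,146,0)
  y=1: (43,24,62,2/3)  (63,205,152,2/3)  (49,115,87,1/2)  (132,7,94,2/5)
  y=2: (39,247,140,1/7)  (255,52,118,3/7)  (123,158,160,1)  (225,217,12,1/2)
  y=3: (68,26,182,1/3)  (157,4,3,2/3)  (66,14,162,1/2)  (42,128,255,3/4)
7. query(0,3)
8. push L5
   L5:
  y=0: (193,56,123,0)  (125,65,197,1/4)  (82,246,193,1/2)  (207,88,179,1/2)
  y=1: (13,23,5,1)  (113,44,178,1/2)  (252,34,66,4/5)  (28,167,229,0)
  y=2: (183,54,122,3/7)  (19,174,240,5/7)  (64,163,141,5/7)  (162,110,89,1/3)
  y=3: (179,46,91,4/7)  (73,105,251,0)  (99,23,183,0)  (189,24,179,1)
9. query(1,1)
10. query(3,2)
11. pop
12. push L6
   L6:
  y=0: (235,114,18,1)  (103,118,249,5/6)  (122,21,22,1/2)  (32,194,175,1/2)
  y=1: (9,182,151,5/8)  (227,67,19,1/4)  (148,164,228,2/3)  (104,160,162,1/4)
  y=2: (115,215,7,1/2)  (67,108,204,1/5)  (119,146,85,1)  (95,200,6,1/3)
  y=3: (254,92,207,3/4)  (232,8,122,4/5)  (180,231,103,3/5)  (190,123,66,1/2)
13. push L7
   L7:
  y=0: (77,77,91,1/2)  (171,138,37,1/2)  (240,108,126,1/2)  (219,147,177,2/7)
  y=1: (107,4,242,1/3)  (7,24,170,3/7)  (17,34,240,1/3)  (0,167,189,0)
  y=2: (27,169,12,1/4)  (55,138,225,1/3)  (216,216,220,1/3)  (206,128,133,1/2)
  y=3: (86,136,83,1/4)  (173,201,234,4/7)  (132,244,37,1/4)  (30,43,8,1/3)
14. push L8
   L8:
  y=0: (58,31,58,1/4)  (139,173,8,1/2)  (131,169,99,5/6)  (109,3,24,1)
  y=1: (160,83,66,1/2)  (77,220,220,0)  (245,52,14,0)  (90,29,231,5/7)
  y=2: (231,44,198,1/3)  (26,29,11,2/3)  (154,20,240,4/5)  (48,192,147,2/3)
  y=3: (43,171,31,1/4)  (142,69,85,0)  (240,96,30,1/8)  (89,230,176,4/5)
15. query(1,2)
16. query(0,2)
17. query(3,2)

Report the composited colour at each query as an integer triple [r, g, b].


query (1,3) [L1,L2] — begin 0,0,0
+L1 (α=2/3) → [78, 82/3, 142]
+L2 (α=3/5) → [636/5, 992/15, 749/5]
= [127, 66, 150]

query (0,3) [L1,L3,L4] — begin 0,0,0
after L1 α=3/4: [501/4, 207/2, 162]
after L3 α=1/4: [2135/16, 629/8, 683/4]
after L4 α=1/3: [893/8, 733/12, 349/2]
→ [112, 61, 174]

query (1,1) [L1,L3,L4,L5] — begin 0,0,0
after L1 α=1/4: [81/4, 53, 35/4]
after L3 α=0: [81/4, 53, 35/4]
after L4 α=2/3: [195/4, 463/3, 417/4]
after L5 α=1/2: [647/8, 595/6, 1129/8]
= [81, 99, 141]

at x=3,y=2 over L1,L3,L4,L5:
+L1 (α=1/4) → [44, 81/2, 215/4]
+L3 (α=0) → [44, 81/2, 215/4]
+L4 (α=1/2) → [269/2, 515/4, 263/8]
+L5 (α=1/3) → [431/3, 245/2, 619/12]
→ [144, 122, 52]

(1,2) stack=L1,L3,L4,L6,L7,L8; from [0,0,0]:
L1 α=1/2: [113/2, 0, 139/2]
L3 α=2/3: [243/2, 382/3, 575/6]
L4 α=3/7: [1251/7, 1996/21, 316/3]
L6 α=1/5: [5473/35, 10252/105, 1876/15]
L7 α=1/3: [12871/105, 34994/315, 7127/45]
L8 α=2/3: [18331/315, 53264/945, 8117/135]
rounded: [58, 56, 60]

at x=0,y=2 over L1,L3,L4,L6,L7,L8:
+L1 (α=1/2) → [35/2, 45/2, 99]
+L3 (α=5/6) → [275/12, 1615/12, 389/6]
+L4 (α=1/7) → [353/14, 2109/14, 529/7]
+L6 (α=1/2) → [1963/28, 5119/28, 289/7]
+L7 (α=1/4) → [6645/112, 20089/112, 951/28]
+L8 (α=1/3) → [6527/56, 22553/168, 1241/14]
= [117, 134, 89]

(3,2) stack=L1,L3,L4,L6,L7,L8; from [0,0,0]:
+L1 (α=1/4) → [44, 81/2, 215/4]
+L3 (α=0) → [44, 81/2, 215/4]
+L4 (α=1/2) → [269/2, 515/4, 263/8]
+L6 (α=1/3) → [364/3, 305/2, 287/12]
+L7 (α=1/2) → [491/3, 561/4, 1883/24]
+L8 (α=2/3) → [779/9, 699/4, 8939/72]
= [87, 175, 124]


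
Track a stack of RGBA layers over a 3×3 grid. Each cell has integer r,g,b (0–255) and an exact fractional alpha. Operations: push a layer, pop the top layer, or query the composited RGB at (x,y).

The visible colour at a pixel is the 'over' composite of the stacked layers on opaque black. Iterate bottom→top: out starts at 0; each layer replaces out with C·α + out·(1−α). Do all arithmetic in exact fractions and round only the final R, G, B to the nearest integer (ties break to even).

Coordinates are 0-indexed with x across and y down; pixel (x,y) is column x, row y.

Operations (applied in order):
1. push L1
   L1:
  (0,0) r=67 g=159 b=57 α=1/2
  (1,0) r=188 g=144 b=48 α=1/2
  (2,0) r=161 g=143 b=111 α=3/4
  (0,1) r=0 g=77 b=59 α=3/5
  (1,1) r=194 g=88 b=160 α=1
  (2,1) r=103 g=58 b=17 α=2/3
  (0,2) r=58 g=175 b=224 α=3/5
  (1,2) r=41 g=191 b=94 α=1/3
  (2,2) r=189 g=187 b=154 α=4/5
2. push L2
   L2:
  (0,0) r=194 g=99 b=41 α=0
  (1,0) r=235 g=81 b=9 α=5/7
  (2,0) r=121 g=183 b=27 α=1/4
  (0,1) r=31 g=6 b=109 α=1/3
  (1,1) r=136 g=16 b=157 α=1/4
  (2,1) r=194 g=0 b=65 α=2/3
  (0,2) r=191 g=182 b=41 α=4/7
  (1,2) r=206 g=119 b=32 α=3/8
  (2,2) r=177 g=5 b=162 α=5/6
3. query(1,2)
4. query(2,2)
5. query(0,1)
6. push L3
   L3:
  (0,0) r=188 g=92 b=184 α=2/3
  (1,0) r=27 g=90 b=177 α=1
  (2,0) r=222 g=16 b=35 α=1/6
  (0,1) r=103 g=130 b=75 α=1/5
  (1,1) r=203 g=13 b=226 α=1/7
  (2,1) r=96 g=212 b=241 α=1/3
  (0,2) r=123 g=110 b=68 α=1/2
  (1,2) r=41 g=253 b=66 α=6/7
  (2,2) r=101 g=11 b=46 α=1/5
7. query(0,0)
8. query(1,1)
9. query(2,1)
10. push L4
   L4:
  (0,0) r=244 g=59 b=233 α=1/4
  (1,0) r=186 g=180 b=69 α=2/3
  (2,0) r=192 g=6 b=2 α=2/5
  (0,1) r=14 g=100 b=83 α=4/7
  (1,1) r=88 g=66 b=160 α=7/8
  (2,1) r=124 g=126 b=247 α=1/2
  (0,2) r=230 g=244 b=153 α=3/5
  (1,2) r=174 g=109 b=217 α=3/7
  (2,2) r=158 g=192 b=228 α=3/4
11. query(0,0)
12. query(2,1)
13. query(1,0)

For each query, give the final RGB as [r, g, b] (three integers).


at x=1,y=2 over L1,L2:
after L1 α=1/3: [41/3, 191/3, 94/3]
after L2 α=3/8: [2059/24, 1013/12, 379/12]
→ [86, 84, 32]

(2,2) stack=L1,L2; from [0,0,0]:
+L1 (α=4/5) → [756/5, 748/5, 616/5]
+L2 (α=5/6) → [1727/10, 291/10, 2333/15]
= [173, 29, 156]

query (0,1) [L1,L2] — begin 0,0,0
+L1 (α=3/5) → [0, 231/5, 177/5]
+L2 (α=1/3) → [31/3, 164/5, 899/15]
rounded: [10, 33, 60]

(0,0) stack=L1,L2,L3; from [0,0,0]:
L1 α=1/2: [67/2, 159/2, 57/2]
L2 α=0: [67/2, 159/2, 57/2]
L3 α=2/3: [273/2, 527/6, 793/6]
→ [136, 88, 132]

(1,1) stack=L1,L2,L3; from [0,0,0]:
L1 α=1: [194, 88, 160]
L2 α=1/4: [359/2, 70, 637/4]
L3 α=1/7: [1280/7, 433/7, 2363/14]
rounded: [183, 62, 169]

(2,1) stack=L1,L2,L3; from [0,0,0]:
after L1 α=2/3: [206/3, 116/3, 34/3]
after L2 α=2/3: [1370/9, 116/9, 424/9]
after L3 α=1/3: [3604/27, 2140/27, 3017/27]
= [133, 79, 112]

(0,0) stack=L1,L2,L3,L4; from [0,0,0]:
+L1 (α=1/2) → [67/2, 159/2, 57/2]
+L2 (α=0) → [67/2, 159/2, 57/2]
+L3 (α=2/3) → [273/2, 527/6, 793/6]
+L4 (α=1/4) → [1307/8, 645/8, 1259/8]
rounded: [163, 81, 157]

at x=2,y=1 over L1,L2,L3,L4:
after L1 α=2/3: [206/3, 116/3, 34/3]
after L2 α=2/3: [1370/9, 116/9, 424/9]
after L3 α=1/3: [3604/27, 2140/27, 3017/27]
after L4 α=1/2: [3476/27, 2771/27, 4843/27]
rounded: [129, 103, 179]

(1,0) stack=L1,L2,L3,L4; from [0,0,0]:
+L1 (α=1/2) → [94, 72, 24]
+L2 (α=5/7) → [1363/7, 549/7, 93/7]
+L3 (α=1) → [27, 90, 177]
+L4 (α=2/3) → [133, 150, 105]
→ [133, 150, 105]


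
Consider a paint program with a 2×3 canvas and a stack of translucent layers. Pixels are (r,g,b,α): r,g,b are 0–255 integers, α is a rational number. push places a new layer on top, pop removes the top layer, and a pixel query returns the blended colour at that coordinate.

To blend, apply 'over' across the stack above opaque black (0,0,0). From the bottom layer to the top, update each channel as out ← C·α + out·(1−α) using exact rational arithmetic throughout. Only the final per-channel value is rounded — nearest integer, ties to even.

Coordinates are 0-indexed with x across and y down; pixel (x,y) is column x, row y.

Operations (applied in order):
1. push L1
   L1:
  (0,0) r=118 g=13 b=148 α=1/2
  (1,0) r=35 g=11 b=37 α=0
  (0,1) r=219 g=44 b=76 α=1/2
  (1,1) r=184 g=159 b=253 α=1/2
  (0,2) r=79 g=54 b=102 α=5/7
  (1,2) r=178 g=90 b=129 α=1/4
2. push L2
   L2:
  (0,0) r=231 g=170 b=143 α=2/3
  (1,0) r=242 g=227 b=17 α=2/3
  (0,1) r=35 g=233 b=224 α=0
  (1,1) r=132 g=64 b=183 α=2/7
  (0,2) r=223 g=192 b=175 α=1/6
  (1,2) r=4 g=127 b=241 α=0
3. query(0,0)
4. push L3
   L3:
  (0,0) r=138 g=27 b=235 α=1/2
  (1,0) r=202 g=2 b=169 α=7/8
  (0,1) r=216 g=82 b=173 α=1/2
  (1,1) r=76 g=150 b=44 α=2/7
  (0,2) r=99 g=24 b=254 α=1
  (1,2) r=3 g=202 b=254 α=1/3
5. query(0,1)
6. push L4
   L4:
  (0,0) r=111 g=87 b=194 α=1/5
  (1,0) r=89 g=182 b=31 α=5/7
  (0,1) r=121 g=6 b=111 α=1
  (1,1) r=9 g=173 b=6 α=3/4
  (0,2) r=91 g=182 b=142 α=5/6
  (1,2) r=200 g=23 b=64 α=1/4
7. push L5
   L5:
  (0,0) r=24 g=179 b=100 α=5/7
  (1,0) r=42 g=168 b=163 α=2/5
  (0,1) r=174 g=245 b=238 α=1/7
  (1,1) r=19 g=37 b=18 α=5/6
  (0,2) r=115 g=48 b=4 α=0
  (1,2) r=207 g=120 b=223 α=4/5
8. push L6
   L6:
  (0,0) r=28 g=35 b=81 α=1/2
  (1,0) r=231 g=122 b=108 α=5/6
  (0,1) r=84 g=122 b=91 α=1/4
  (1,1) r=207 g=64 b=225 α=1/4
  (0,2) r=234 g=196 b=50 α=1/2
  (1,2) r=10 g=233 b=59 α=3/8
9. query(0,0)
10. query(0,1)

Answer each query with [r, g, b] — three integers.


query (0,0) [L1,L2] — begin 0,0,0
after L1 α=1/2: [59, 13/2, 74]
after L2 α=2/3: [521/3, 231/2, 120]
= [174, 116, 120]

at x=0,y=1 over L1,L2,L3:
after L1 α=1/2: [219/2, 22, 38]
after L2 α=0: [219/2, 22, 38]
after L3 α=1/2: [651/4, 52, 211/2]
rounded: [163, 52, 106]

query (0,0) [L1,L2,L3,L4,L5,L6] — begin 0,0,0
+L1 (α=1/2) → [59, 13/2, 74]
+L2 (α=2/3) → [521/3, 231/2, 120]
+L3 (α=1/2) → [935/6, 285/4, 355/2]
+L4 (α=1/5) → [2203/15, 372/5, 904/5]
+L5 (α=5/7) → [6206/105, 5219/35, 4308/35]
+L6 (α=1/2) → [4573/105, 3222/35, 7143/70]
rounded: [44, 92, 102]

query (0,1) [L1,L2,L3,L4,L5,L6] — begin 0,0,0
after L1 α=1/2: [219/2, 22, 38]
after L2 α=0: [219/2, 22, 38]
after L3 α=1/2: [651/4, 52, 211/2]
after L4 α=1: [121, 6, 111]
after L5 α=1/7: [900/7, 281/7, 904/7]
after L6 α=1/4: [822/7, 1697/28, 3349/28]
rounded: [117, 61, 120]


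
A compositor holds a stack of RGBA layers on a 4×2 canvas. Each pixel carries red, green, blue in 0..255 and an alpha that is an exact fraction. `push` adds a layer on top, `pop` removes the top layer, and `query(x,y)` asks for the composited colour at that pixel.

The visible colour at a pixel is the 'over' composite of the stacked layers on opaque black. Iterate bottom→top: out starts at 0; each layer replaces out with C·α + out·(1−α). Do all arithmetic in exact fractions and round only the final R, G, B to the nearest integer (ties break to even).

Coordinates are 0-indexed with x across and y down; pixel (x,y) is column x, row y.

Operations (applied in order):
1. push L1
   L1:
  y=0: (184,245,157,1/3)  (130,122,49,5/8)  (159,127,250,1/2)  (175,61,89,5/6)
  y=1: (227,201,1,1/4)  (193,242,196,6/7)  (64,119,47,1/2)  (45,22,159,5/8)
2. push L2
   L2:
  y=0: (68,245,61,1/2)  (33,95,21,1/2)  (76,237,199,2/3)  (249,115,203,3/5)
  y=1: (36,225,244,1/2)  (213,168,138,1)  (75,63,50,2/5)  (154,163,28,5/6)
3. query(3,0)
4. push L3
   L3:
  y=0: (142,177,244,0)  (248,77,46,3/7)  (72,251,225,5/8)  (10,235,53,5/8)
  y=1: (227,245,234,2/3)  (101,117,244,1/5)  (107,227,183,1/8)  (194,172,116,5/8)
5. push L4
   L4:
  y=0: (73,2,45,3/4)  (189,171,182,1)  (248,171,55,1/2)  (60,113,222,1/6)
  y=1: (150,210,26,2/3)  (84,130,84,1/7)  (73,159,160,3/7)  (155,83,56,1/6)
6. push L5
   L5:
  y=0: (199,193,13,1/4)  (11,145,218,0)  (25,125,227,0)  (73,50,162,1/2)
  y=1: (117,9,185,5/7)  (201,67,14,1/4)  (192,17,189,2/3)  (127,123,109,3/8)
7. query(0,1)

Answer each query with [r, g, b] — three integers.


query (3,0) [L1,L2] — begin 0,0,0
+L1 (α=5/6) → [875/6, 305/6, 445/6]
+L2 (α=3/5) → [3116/15, 268/3, 2272/15]
→ [208, 89, 151]

at x=0,y=1 over L1,L2,L3,L4,L5:
L1 α=1/4: [227/4, 201/4, 1/4]
L2 α=1/2: [371/8, 1101/8, 977/8]
L3 α=2/3: [4003/24, 5021/24, 4721/24]
L4 α=2/3: [11203/72, 15101/72, 5969/72]
L5 α=5/7: [4609/36, 16721/252, 39269/252]
= [128, 66, 156]


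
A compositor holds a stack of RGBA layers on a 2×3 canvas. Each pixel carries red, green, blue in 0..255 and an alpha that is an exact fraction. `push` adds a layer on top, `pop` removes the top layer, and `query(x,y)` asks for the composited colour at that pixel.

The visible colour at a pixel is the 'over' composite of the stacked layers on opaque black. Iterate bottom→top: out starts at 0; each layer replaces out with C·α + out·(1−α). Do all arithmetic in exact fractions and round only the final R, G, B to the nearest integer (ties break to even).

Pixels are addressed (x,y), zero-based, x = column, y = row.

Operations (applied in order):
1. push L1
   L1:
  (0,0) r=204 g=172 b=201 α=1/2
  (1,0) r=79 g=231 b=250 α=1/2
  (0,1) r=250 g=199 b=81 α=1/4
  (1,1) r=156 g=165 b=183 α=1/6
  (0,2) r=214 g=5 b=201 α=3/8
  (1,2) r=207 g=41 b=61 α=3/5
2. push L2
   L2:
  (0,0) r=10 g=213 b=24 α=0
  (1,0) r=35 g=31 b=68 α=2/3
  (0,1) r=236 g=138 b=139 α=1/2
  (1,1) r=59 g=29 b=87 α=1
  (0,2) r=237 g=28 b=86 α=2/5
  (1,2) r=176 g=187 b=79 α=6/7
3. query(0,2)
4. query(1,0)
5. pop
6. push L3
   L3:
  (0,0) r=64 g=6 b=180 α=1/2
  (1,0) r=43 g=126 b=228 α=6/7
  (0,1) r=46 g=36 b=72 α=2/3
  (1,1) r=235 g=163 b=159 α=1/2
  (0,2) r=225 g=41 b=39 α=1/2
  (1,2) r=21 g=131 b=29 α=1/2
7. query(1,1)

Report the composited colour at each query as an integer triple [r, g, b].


at x=0,y=2 over L1,L2:
L1 α=3/8: [321/4, 15/8, 603/8]
L2 α=2/5: [2859/20, 493/40, 637/8]
= [143, 12, 80]

query (1,0) [L1,L2] — begin 0,0,0
L1 α=1/2: [79/2, 231/2, 125]
L2 α=2/3: [73/2, 355/6, 87]
→ [36, 59, 87]

(1,1) stack=L1,L3; from [0,0,0]:
after L1 α=1/6: [26, 55/2, 61/2]
after L3 α=1/2: [261/2, 381/4, 379/4]
= [130, 95, 95]


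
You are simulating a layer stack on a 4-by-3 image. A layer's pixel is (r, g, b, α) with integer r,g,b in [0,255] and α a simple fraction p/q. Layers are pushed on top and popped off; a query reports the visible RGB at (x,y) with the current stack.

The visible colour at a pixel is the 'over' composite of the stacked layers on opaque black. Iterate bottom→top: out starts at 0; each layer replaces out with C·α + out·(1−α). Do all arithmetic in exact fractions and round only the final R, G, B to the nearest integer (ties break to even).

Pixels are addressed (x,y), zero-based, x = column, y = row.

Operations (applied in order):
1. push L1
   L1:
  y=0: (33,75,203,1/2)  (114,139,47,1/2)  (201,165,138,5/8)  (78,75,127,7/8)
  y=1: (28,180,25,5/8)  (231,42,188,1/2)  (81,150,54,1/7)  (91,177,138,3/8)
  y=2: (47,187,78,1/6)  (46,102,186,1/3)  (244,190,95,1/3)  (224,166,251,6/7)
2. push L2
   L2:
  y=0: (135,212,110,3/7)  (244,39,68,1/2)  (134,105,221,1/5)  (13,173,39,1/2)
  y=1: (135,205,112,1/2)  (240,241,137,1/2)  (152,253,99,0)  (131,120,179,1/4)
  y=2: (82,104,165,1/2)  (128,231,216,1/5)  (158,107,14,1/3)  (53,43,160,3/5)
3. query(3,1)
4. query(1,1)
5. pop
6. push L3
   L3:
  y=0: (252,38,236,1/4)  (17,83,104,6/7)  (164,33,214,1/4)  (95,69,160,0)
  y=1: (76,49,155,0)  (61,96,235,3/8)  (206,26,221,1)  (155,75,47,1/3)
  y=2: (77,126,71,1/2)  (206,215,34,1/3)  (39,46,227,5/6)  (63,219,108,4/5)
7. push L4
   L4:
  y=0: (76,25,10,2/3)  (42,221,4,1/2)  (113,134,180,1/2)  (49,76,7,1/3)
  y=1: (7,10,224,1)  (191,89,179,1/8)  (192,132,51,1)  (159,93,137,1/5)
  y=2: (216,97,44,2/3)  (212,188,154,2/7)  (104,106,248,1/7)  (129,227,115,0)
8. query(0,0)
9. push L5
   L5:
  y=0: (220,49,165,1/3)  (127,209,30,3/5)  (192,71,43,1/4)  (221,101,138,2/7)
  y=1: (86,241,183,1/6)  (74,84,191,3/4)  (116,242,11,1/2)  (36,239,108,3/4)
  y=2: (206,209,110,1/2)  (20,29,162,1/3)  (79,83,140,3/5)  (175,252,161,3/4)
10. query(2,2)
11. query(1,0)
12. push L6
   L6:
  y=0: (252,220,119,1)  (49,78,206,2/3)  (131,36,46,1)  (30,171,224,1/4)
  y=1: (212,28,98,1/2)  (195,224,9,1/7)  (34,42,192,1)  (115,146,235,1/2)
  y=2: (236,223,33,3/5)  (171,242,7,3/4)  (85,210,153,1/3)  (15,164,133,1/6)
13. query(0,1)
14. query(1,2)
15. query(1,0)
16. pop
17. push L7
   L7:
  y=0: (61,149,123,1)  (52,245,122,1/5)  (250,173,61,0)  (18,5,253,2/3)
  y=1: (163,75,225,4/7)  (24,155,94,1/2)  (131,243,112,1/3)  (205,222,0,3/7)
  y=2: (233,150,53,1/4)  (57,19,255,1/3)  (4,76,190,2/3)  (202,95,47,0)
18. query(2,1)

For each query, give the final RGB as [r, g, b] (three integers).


query (3,1) [L1,L2] — begin 0,0,0
+L1 (α=3/8) → [273/8, 531/8, 207/4]
+L2 (α=1/4) → [1867/32, 2553/32, 1337/16]
rounded: [58, 80, 84]

at x=1,y=1 over L1,L2:
L1 α=1/2: [231/2, 21, 94]
L2 α=1/2: [711/4, 131, 231/2]
rounded: [178, 131, 116]

at x=0,y=0 over L1,L3,L4:
+L1 (α=1/2) → [33/2, 75/2, 203/2]
+L3 (α=1/4) → [603/8, 301/8, 1081/8]
+L4 (α=2/3) → [1819/24, 701/24, 1241/24]
→ [76, 29, 52]

query (2,2) [L1,L3,L4,L5] — begin 0,0,0
L1 α=1/3: [244/3, 190/3, 95/3]
L3 α=5/6: [829/18, 440/9, 1750/9]
L4 α=1/7: [163/3, 1198/21, 4244/21]
L5 α=3/5: [1037/15, 1525/21, 17308/105]
= [69, 73, 165]

query (1,0) [L1,L3,L4,L5] — begin 0,0,0
L1 α=1/2: [57, 139/2, 47/2]
L3 α=6/7: [159/7, 1135/14, 185/2]
L4 α=1/2: [453/14, 4229/28, 193/4]
L5 α=3/5: [624/7, 13007/70, 373/10]
= [89, 186, 37]

query (0,1) [L1,L3,L4,L5,L6] — begin 0,0,0
+L1 (α=5/8) → [35/2, 225/2, 125/8]
+L3 (α=0) → [35/2, 225/2, 125/8]
+L4 (α=1) → [7, 10, 224]
+L5 (α=1/6) → [121/6, 97/2, 1303/6]
+L6 (α=1/2) → [1393/12, 153/4, 1891/12]
→ [116, 38, 158]

query (1,2) [L1,L3,L4,L5,L6] — begin 0,0,0
after L1 α=1/3: [46/3, 34, 62]
after L3 α=1/3: [710/9, 283/3, 158/3]
after L4 α=2/7: [7366/63, 2543/21, 1714/21]
after L5 α=1/3: [15992/189, 5695/63, 6830/63]
after L6 α=3/4: [112949/756, 51433/252, 8153/252]
= [149, 204, 32]

(1,0) stack=L1,L3,L4,L5,L6; from [0,0,0]:
after L1 α=1/2: [57, 139/2, 47/2]
after L3 α=6/7: [159/7, 1135/14, 185/2]
after L4 α=1/2: [453/14, 4229/28, 193/4]
after L5 α=3/5: [624/7, 13007/70, 373/10]
after L6 α=2/3: [1310/21, 23927/210, 4493/30]
rounded: [62, 114, 150]

(2,1) stack=L1,L3,L4,L5,L7; from [0,0,0]:
after L1 α=1/7: [81/7, 150/7, 54/7]
after L3 α=1: [206, 26, 221]
after L4 α=1: [192, 132, 51]
after L5 α=1/2: [154, 187, 31]
after L7 α=1/3: [439/3, 617/3, 58]
= [146, 206, 58]


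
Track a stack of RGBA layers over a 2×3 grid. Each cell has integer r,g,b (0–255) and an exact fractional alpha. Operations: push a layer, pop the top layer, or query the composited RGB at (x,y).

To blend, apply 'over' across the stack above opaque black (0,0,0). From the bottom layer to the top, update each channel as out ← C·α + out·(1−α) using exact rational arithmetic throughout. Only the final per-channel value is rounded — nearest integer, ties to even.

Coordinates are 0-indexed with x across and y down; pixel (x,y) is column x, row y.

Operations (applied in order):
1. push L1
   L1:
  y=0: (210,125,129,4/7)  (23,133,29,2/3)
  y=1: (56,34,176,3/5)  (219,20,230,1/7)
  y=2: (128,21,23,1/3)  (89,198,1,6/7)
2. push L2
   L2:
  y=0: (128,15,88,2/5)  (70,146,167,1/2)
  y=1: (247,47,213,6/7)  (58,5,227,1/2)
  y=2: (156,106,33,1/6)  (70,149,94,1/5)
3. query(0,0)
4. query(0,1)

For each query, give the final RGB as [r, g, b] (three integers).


(0,0) stack=L1,L2; from [0,0,0]:
+L1 (α=4/7) → [120, 500/7, 516/7]
+L2 (α=2/5) → [616/5, 342/7, 556/7]
= [123, 49, 79]

query (0,1) [L1,L2] — begin 0,0,0
L1 α=3/5: [168/5, 102/5, 528/5]
L2 α=6/7: [7578/35, 216/5, 6918/35]
→ [217, 43, 198]


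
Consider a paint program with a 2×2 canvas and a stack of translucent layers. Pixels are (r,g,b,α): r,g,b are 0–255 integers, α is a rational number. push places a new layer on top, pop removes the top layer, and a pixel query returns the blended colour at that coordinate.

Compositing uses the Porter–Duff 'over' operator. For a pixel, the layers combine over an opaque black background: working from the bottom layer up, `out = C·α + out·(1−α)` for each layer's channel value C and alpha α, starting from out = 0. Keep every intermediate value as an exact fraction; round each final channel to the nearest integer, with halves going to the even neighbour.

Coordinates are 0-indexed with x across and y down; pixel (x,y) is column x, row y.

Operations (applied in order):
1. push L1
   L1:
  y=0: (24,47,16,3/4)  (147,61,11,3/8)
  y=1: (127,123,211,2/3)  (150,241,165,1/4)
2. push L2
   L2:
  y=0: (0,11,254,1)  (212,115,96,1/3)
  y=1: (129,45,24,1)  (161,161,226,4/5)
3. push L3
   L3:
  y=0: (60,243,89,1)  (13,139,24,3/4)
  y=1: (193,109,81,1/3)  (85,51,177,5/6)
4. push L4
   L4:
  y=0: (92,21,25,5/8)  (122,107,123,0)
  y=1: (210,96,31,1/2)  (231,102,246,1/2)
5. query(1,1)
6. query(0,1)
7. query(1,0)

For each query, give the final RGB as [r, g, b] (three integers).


(1,1) stack=L1,L2,L3,L4; from [0,0,0]:
+L1 (α=1/4) → [75/2, 241/4, 165/4]
+L2 (α=4/5) → [1363/10, 2817/20, 3781/20]
+L3 (α=5/6) → [1871/20, 2639/40, 21481/120]
+L4 (α=1/2) → [6491/40, 6719/80, 51001/240]
→ [162, 84, 213]

at x=0,y=1 over L1,L2,L3,L4:
after L1 α=2/3: [254/3, 82, 422/3]
after L2 α=1: [129, 45, 24]
after L3 α=1/3: [451/3, 199/3, 43]
after L4 α=1/2: [1081/6, 487/6, 37]
→ [180, 81, 37]

query (1,0) [L1,L2,L3,L4] — begin 0,0,0
L1 α=3/8: [441/8, 183/8, 33/8]
L2 α=1/3: [1289/12, 643/12, 139/4]
L3 α=3/4: [1757/48, 5647/48, 427/16]
L4 α=0: [1757/48, 5647/48, 427/16]
→ [37, 118, 27]


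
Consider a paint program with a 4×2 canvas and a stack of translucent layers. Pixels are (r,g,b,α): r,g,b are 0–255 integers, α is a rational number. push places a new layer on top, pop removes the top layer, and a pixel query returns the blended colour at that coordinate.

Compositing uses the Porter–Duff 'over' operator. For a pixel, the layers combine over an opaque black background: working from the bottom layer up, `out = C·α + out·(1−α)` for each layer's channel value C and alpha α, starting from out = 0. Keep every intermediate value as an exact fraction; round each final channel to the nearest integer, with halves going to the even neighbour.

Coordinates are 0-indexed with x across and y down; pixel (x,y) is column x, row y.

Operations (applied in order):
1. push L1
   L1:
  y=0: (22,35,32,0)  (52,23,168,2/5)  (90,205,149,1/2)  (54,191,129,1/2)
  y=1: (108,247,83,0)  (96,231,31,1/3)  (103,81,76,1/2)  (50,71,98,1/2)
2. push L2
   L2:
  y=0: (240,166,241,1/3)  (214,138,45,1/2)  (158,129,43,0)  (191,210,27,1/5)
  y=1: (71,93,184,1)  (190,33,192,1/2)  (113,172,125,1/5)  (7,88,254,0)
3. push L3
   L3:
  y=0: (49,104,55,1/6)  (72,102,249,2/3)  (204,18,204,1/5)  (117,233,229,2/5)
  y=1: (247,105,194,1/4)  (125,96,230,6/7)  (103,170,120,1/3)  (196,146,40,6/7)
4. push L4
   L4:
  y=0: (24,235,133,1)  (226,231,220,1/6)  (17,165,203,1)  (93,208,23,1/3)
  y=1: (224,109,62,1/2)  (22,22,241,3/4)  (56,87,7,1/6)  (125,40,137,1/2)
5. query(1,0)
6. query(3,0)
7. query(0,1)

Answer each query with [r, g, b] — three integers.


(1,0) stack=L1,L2,L3,L4; from [0,0,0]:
+L1 (α=2/5) → [104/5, 46/5, 336/5]
+L2 (α=1/2) → [587/5, 368/5, 561/10]
+L3 (α=2/3) → [1307/15, 1388/15, 1847/10]
+L4 (α=1/6) → [1985/18, 2081/18, 2287/12]
rounded: [110, 116, 191]

at x=3,y=0 over L1,L2,L3,L4:
L1 α=1/2: [27, 191/2, 129/2]
L2 α=1/5: [299/5, 592/5, 57]
L3 α=2/5: [2067/25, 4106/25, 629/5]
L4 α=1/3: [2153/25, 13412/75, 1373/15]
rounded: [86, 179, 92]

query (0,1) [L1,L2,L3,L4] — begin 0,0,0
L1 α=0: [0, 0, 0]
L2 α=1: [71, 93, 184]
L3 α=1/4: [115, 96, 373/2]
L4 α=1/2: [339/2, 205/2, 497/4]
rounded: [170, 102, 124]


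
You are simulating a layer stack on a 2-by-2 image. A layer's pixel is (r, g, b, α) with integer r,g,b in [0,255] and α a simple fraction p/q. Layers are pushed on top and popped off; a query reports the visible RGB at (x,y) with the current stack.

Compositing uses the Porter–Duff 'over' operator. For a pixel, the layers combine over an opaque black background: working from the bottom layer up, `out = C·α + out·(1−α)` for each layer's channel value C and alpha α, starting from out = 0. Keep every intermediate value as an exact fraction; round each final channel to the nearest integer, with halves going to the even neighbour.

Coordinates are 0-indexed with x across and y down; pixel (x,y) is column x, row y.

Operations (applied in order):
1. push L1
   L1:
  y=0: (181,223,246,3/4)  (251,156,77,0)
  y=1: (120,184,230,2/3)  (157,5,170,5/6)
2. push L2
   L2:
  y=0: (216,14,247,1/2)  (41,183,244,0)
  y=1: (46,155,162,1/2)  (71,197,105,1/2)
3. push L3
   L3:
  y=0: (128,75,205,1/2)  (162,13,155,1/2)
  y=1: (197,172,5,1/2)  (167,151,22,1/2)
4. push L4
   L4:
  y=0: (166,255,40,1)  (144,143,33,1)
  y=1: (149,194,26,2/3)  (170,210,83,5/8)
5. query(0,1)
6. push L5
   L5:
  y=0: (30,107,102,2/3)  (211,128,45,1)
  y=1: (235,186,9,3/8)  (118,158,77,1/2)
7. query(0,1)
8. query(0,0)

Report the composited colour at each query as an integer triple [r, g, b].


at x=0,y=1 over L1,L2,L3,L4:
L1 α=2/3: [80, 368/3, 460/3]
L2 α=1/2: [63, 833/6, 473/3]
L3 α=1/2: [130, 1865/12, 244/3]
L4 α=2/3: [428/3, 6521/36, 400/9]
= [143, 181, 44]

(0,1) stack=L1,L2,L3,L4,L5; from [0,0,0]:
L1 α=2/3: [80, 368/3, 460/3]
L2 α=1/2: [63, 833/6, 473/3]
L3 α=1/2: [130, 1865/12, 244/3]
L4 α=2/3: [428/3, 6521/36, 400/9]
L5 α=3/8: [4255/24, 52693/288, 2243/72]
rounded: [177, 183, 31]

(0,0) stack=L1,L2,L3,L4,L5; from [0,0,0]:
+L1 (α=3/4) → [543/4, 669/4, 369/2]
+L2 (α=1/2) → [1407/8, 725/8, 863/4]
+L3 (α=1/2) → [2431/16, 1325/16, 1683/8]
+L4 (α=1) → [166, 255, 40]
+L5 (α=2/3) → [226/3, 469/3, 244/3]
rounded: [75, 156, 81]


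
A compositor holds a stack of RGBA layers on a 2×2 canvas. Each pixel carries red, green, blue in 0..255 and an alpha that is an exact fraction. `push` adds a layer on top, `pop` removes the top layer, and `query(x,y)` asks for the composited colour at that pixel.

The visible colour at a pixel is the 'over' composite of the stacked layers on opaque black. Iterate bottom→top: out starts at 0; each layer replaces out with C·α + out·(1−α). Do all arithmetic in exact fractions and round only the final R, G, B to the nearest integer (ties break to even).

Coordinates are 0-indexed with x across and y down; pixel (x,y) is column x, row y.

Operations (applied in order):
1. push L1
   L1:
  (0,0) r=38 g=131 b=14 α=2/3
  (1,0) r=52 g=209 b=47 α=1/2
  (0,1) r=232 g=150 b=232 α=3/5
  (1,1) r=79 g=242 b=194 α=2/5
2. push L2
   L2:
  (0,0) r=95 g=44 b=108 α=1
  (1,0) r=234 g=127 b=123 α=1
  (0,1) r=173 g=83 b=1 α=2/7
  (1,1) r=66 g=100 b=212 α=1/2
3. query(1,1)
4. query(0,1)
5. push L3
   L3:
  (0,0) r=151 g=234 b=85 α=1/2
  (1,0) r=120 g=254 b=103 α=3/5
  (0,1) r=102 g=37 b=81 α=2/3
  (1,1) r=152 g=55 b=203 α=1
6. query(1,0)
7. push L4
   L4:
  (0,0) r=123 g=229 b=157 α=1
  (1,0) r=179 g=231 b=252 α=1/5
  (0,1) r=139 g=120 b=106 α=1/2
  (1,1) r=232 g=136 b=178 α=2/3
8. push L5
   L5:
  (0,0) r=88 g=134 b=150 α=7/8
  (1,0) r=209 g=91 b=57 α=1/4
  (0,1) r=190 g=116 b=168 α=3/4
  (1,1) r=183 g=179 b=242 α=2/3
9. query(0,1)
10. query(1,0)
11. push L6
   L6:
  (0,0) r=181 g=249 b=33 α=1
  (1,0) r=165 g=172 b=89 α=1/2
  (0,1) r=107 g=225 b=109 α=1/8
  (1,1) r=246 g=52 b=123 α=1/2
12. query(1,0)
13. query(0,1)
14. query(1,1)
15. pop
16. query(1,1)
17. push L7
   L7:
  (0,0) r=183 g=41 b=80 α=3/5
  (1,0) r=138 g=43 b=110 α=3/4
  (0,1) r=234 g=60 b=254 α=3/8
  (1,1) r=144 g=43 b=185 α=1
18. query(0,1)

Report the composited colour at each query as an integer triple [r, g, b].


query (1,1) [L1,L2] — begin 0,0,0
after L1 α=2/5: [158/5, 484/5, 388/5]
after L2 α=1/2: [244/5, 492/5, 724/5]
rounded: [49, 98, 145]

at x=0,y=1 over L1,L2:
after L1 α=3/5: [696/5, 90, 696/5]
after L2 α=2/7: [1042/7, 88, 698/7]
→ [149, 88, 100]

at x=1,y=0 over L1,L2,L3:
after L1 α=1/2: [26, 209/2, 47/2]
after L2 α=1: [234, 127, 123]
after L3 α=3/5: [828/5, 1016/5, 111]
rounded: [166, 203, 111]

(0,1) stack=L1,L2,L3,L4,L5; from [0,0,0]:
+L1 (α=3/5) → [696/5, 90, 696/5]
+L2 (α=2/7) → [1042/7, 88, 698/7]
+L3 (α=2/3) → [2470/21, 54, 1832/21]
+L4 (α=1/2) → [5389/42, 87, 2029/21]
+L5 (α=3/4) → [29329/168, 435/4, 12613/84]
rounded: [175, 109, 150]

at x=1,y=0 over L1,L2,L3,L4,L5:
+L1 (α=1/2) → [26, 209/2, 47/2]
+L2 (α=1) → [234, 127, 123]
+L3 (α=3/5) → [828/5, 1016/5, 111]
+L4 (α=1/5) → [4207/25, 5219/25, 696/5]
+L5 (α=1/4) → [8923/50, 4483/25, 2373/20]
→ [178, 179, 119]

(1,0) stack=L1,L2,L3,L4,L5,L6; from [0,0,0]:
+L1 (α=1/2) → [26, 209/2, 47/2]
+L2 (α=1) → [234, 127, 123]
+L3 (α=3/5) → [828/5, 1016/5, 111]
+L4 (α=1/5) → [4207/25, 5219/25, 696/5]
+L5 (α=1/4) → [8923/50, 4483/25, 2373/20]
+L6 (α=1/2) → [17173/100, 8783/50, 4153/40]
→ [172, 176, 104]

query (0,1) [L1,L2,L3,L4,L5,L6] — begin 0,0,0
after L1 α=3/5: [696/5, 90, 696/5]
after L2 α=2/7: [1042/7, 88, 698/7]
after L3 α=2/3: [2470/21, 54, 1832/21]
after L4 α=1/2: [5389/42, 87, 2029/21]
after L5 α=3/4: [29329/168, 435/4, 12613/84]
after L6 α=1/8: [31897/192, 3945/32, 13921/96]
rounded: [166, 123, 145]

(1,1) stack=L1,L2,L3,L4,L5,L6; from [0,0,0]:
+L1 (α=2/5) → [158/5, 484/5, 388/5]
+L2 (α=1/2) → [244/5, 492/5, 724/5]
+L3 (α=1) → [152, 55, 203]
+L4 (α=2/3) → [616/3, 109, 559/3]
+L5 (α=2/3) → [1714/9, 467/3, 2011/9]
+L6 (α=1/2) → [1964/9, 623/6, 1559/9]
→ [218, 104, 173]

(1,1) stack=L1,L2,L3,L4,L5; from [0,0,0]:
L1 α=2/5: [158/5, 484/5, 388/5]
L2 α=1/2: [244/5, 492/5, 724/5]
L3 α=1: [152, 55, 203]
L4 α=2/3: [616/3, 109, 559/3]
L5 α=2/3: [1714/9, 467/3, 2011/9]
→ [190, 156, 223]

query (0,1) [L1,L2,L3,L4,L5,L7] — begin 0,0,0
+L1 (α=3/5) → [696/5, 90, 696/5]
+L2 (α=2/7) → [1042/7, 88, 698/7]
+L3 (α=2/3) → [2470/21, 54, 1832/21]
+L4 (α=1/2) → [5389/42, 87, 2029/21]
+L5 (α=3/4) → [29329/168, 435/4, 12613/84]
+L7 (α=3/8) → [264581/1344, 2895/32, 127073/672]
= [197, 90, 189]


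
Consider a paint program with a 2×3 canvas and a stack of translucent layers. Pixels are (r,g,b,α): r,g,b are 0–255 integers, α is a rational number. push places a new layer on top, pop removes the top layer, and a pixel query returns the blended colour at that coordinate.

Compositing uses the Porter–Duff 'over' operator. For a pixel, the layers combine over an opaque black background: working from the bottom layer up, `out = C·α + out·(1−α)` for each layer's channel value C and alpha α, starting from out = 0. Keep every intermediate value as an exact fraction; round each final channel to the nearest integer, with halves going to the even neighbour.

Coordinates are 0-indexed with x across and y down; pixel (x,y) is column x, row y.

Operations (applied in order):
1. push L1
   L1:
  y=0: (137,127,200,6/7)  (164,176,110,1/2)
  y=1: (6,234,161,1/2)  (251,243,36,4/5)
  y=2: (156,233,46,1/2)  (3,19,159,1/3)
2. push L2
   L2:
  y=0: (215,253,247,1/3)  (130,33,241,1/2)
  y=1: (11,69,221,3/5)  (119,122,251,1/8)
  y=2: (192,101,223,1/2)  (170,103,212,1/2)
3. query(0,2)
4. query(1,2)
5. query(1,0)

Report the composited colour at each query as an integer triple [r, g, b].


at x=0,y=2 over L1,L2:
after L1 α=1/2: [78, 233/2, 23]
after L2 α=1/2: [135, 435/4, 123]
rounded: [135, 109, 123]

query (1,2) [L1,L2] — begin 0,0,0
after L1 α=1/3: [1, 19/3, 53]
after L2 α=1/2: [171/2, 164/3, 265/2]
= [86, 55, 132]

query (1,0) [L1,L2] — begin 0,0,0
after L1 α=1/2: [82, 88, 55]
after L2 α=1/2: [106, 121/2, 148]
→ [106, 60, 148]


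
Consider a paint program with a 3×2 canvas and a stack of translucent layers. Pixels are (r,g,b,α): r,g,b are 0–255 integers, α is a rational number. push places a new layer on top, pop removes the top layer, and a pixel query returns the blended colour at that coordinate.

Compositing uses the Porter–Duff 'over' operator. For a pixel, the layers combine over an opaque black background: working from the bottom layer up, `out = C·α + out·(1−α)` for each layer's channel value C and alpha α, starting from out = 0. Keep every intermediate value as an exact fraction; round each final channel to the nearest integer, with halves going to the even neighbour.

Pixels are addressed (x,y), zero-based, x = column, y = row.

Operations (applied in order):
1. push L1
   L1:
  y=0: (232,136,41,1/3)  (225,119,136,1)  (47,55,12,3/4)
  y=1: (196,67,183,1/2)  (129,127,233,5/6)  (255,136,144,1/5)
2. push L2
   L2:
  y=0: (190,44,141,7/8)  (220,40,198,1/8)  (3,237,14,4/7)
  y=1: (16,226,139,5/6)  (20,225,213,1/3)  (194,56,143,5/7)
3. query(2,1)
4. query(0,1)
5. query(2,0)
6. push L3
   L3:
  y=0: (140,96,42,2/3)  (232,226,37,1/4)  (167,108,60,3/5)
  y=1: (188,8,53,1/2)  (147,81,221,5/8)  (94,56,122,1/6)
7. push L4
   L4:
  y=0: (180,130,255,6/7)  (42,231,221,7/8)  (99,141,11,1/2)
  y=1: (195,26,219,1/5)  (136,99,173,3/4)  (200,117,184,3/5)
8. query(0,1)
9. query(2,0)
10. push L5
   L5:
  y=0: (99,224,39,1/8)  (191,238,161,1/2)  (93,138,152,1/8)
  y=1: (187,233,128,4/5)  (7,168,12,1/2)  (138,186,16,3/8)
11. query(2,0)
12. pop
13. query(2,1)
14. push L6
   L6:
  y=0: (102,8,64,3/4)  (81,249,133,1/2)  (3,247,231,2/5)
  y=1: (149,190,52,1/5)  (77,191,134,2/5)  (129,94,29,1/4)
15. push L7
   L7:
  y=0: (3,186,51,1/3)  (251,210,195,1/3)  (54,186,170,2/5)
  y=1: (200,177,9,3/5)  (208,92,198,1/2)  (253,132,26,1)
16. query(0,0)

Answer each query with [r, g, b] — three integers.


(2,1) stack=L1,L2; from [0,0,0]:
L1 α=1/5: [51, 136/5, 144/5]
L2 α=5/7: [1072/7, 1672/35, 3863/35]
rounded: [153, 48, 110]

(0,1) stack=L1,L2; from [0,0,0]:
after L1 α=1/2: [98, 67/2, 183/2]
after L2 α=5/6: [89/3, 2327/12, 1573/12]
= [30, 194, 131]

(2,0) stack=L1,L2; from [0,0,0]:
after L1 α=3/4: [141/4, 165/4, 9]
after L2 α=4/7: [471/28, 4287/28, 83/7]
→ [17, 153, 12]

at x=0,y=1 over L1,L2,L3,L4:
L1 α=1/2: [98, 67/2, 183/2]
L2 α=5/6: [89/3, 2327/12, 1573/12]
L3 α=1/2: [653/6, 2423/24, 2209/24]
L4 α=1/5: [1891/15, 2579/30, 3523/30]
= [126, 86, 117]

(2,0) stack=L1,L2,L3,L4; from [0,0,0]:
L1 α=3/4: [141/4, 165/4, 9]
L2 α=4/7: [471/28, 4287/28, 83/7]
L3 α=3/5: [1497/14, 8823/70, 1426/35]
L4 α=1/2: [2883/28, 18693/140, 1811/70]
rounded: [103, 134, 26]

query (2,0) [L1,L2,L3,L4,L5] — begin 0,0,0
+L1 (α=3/4) → [141/4, 165/4, 9]
+L2 (α=4/7) → [471/28, 4287/28, 83/7]
+L3 (α=3/5) → [1497/14, 8823/70, 1426/35]
+L4 (α=1/2) → [2883/28, 18693/140, 1811/70]
+L5 (α=1/8) → [3255/32, 21453/160, 3331/80]
→ [102, 134, 42]

at x=2,y=1 over L1,L2,L3,L4:
L1 α=1/5: [51, 136/5, 144/5]
L2 α=5/7: [1072/7, 1672/35, 3863/35]
L3 α=1/6: [1003/7, 344/7, 4717/42]
L4 α=3/5: [6206/35, 629/7, 16309/105]
→ [177, 90, 155]

(0,0) stack=L1,L2,L3,L4,L6,L7; from [0,0,0]:
+L1 (α=1/3) → [232/3, 136/3, 41/3]
+L2 (α=7/8) → [2111/12, 265/6, 1501/12]
+L3 (α=2/3) → [5471/36, 1417/18, 2509/36]
+L4 (α=6/7) → [44351/252, 15457/126, 8227/36]
+L6 (α=3/4) → [121463/1008, 18481/504, 15139/144]
+L7 (α=1/3) → [122975/1512, 65353/756, 18811/216]
= [81, 86, 87]


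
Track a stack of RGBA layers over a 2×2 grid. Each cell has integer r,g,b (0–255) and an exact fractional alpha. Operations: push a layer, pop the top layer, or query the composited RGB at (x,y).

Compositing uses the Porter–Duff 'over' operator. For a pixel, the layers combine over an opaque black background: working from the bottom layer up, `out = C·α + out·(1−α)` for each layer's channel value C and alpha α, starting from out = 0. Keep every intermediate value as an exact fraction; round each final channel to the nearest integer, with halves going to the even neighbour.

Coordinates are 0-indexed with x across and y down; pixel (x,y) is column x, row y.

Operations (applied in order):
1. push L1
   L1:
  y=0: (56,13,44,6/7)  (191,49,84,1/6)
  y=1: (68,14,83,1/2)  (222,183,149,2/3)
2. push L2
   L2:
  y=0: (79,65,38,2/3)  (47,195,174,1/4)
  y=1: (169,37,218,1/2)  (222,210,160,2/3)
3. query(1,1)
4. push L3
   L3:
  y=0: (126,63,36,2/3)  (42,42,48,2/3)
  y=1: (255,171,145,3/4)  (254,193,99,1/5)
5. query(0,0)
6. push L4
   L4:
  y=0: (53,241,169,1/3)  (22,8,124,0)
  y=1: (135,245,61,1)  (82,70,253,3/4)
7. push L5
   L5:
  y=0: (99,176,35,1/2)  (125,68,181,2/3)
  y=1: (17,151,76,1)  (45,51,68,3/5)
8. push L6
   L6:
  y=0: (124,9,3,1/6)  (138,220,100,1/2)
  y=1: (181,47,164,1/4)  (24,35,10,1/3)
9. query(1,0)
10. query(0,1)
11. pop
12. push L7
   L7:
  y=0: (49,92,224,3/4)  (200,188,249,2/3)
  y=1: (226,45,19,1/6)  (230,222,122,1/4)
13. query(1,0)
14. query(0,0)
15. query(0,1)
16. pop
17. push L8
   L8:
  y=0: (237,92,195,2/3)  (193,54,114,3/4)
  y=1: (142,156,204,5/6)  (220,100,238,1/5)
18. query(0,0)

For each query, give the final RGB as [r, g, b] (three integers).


(1,1) stack=L1,L2; from [0,0,0]:
+L1 (α=2/3) → [148, 122, 298/3]
+L2 (α=2/3) → [592/3, 542/3, 1258/9]
= [197, 181, 140]

at x=0,y=0 over L1,L2,L3:
+L1 (α=6/7) → [48, 78/7, 264/7]
+L2 (α=2/3) → [206/3, 988/21, 796/21]
+L3 (α=2/3) → [962/9, 3634/63, 2308/63]
= [107, 58, 37]

(1,0) stack=L1,L2,L3,L4,L5,L6; from [0,0,0]:
L1 α=1/6: [191/6, 49/6, 14]
L2 α=1/4: [285/8, 439/8, 54]
L3 α=2/3: [319/8, 1111/24, 50]
L4 α=0: [319/8, 1111/24, 50]
L5 α=2/3: [773/8, 4375/72, 412/3]
L6 α=1/2: [1877/16, 20215/144, 356/3]
= [117, 140, 119]

at x=0,y=1 over L1,L2,L3,L4,L5,L6:
+L1 (α=1/2) → [34, 7, 83/2]
+L2 (α=1/2) → [203/2, 22, 519/4]
+L3 (α=3/4) → [1733/8, 535/4, 2259/16]
+L4 (α=1) → [135, 245, 61]
+L5 (α=1) → [17, 151, 76]
+L6 (α=1/4) → [58, 125, 98]
rounded: [58, 125, 98]

at x=1,y=0 over L1,L2,L3,L4,L5,L7:
after L1 α=1/6: [191/6, 49/6, 14]
after L2 α=1/4: [285/8, 439/8, 54]
after L3 α=2/3: [319/8, 1111/24, 50]
after L4 α=0: [319/8, 1111/24, 50]
after L5 α=2/3: [773/8, 4375/72, 412/3]
after L7 α=2/3: [3973/24, 31447/216, 1906/9]
= [166, 146, 212]

query (0,0) [L1,L2,L3,L4,L5,L7] — begin 0,0,0
+L1 (α=6/7) → [48, 78/7, 264/7]
+L2 (α=2/3) → [206/3, 988/21, 796/21]
+L3 (α=2/3) → [962/9, 3634/63, 2308/63]
+L4 (α=1/3) → [2401/27, 22451/189, 15263/189]
+L5 (α=1/2) → [2537/27, 55715/378, 10939/189]
+L7 (α=3/4) → [3253/54, 160043/1512, 137947/756]
→ [60, 106, 182]

at x=0,y=1 over L1,L2,L3,L4,L5,L7:
+L1 (α=1/2) → [34, 7, 83/2]
+L2 (α=1/2) → [203/2, 22, 519/4]
+L3 (α=3/4) → [1733/8, 535/4, 2259/16]
+L4 (α=1) → [135, 245, 61]
+L5 (α=1) → [17, 151, 76]
+L7 (α=1/6) → [311/6, 400/3, 133/2]
rounded: [52, 133, 66]

(0,0) stack=L1,L2,L3,L4,L5,L8; from [0,0,0]:
after L1 α=6/7: [48, 78/7, 264/7]
after L2 α=2/3: [206/3, 988/21, 796/21]
after L3 α=2/3: [962/9, 3634/63, 2308/63]
after L4 α=1/3: [2401/27, 22451/189, 15263/189]
after L5 α=1/2: [2537/27, 55715/378, 10939/189]
after L8 α=2/3: [15335/81, 125267/1134, 84649/567]
rounded: [189, 110, 149]


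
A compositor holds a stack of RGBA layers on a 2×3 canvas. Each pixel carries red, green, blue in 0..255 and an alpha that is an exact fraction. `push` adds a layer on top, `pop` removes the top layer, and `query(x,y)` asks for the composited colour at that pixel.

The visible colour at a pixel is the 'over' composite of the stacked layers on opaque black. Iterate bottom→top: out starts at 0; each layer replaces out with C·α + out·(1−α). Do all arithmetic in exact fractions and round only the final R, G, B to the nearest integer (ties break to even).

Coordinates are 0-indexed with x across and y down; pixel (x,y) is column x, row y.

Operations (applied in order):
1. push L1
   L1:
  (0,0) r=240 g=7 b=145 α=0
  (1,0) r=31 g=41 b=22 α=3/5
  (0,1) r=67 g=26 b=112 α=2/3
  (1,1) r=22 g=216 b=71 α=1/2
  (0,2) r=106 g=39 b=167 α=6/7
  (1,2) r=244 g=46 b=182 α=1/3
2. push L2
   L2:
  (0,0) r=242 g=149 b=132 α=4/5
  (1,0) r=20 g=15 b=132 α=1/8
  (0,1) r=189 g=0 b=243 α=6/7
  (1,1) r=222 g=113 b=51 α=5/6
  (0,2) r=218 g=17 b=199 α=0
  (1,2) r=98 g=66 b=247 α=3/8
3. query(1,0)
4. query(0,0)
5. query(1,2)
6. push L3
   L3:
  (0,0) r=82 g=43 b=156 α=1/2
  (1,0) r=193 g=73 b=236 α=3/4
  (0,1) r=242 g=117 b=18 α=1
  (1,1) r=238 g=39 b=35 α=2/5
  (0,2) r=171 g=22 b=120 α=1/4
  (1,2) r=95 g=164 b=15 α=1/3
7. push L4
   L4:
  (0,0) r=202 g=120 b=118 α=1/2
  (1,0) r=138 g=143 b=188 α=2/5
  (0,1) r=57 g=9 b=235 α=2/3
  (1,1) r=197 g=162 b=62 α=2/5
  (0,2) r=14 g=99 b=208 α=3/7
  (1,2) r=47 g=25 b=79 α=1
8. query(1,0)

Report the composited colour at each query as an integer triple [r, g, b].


query (1,0) [L1,L2] — begin 0,0,0
+L1 (α=3/5) → [93/5, 123/5, 66/5]
+L2 (α=1/8) → [751/40, 117/5, 561/20]
rounded: [19, 23, 28]

(0,0) stack=L1,L2; from [0,0,0]:
after L1 α=0: [0, 0, 0]
after L2 α=4/5: [968/5, 596/5, 528/5]
= [194, 119, 106]

at x=1,y=2 over L1,L2:
after L1 α=1/3: [244/3, 46/3, 182/3]
after L2 α=3/8: [1051/12, 103/3, 3133/24]
rounded: [88, 34, 131]

query (1,0) [L1,L2,L3,L4] — begin 0,0,0
after L1 α=3/5: [93/5, 123/5, 66/5]
after L2 α=1/8: [751/40, 117/5, 561/20]
after L3 α=3/4: [23911/160, 303/5, 14721/80]
after L4 α=2/5: [115893/800, 2339/25, 74243/400]
= [145, 94, 186]
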